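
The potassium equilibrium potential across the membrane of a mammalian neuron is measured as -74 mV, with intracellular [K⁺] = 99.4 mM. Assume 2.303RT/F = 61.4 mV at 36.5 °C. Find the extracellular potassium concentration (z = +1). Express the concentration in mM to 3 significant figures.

6.20 mM

Nernst: E = (61.4/1) · log₁₀([out]/[in]), so log₁₀([out]/[in]) = -74.0 × 1 / 61.4 = -1.2052.
[out]/[in] = 10^(-1.2052) = 0.06234.
[out] = 0.06234 × 99.4 = 6.197 mM.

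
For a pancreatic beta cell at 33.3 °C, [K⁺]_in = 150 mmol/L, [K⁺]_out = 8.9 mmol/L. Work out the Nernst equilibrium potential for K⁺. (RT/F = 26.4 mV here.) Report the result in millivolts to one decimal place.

-74.6 mV

E = (26.4/z) · ln([K⁺]_out/[K⁺]_in) with z = +1.
= (26.4/1) · ln(8.9/150) = 26.40 · ln(0.05933)
= 26.40 · (-2.8246) = -74.57 mV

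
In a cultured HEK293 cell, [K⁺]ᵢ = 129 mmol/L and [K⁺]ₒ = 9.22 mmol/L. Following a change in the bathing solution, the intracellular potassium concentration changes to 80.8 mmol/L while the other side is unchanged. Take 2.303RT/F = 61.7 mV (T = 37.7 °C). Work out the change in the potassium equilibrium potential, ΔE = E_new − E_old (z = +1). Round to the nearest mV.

E_old = (61.7/1)·log₁₀(9.22/129) = -70.70 mV
E_new = (61.7/1)·log₁₀(9.22/80.8) = -58.16 mV
ΔE = -58.16 − (-70.70) = 12.54 mV

13 mV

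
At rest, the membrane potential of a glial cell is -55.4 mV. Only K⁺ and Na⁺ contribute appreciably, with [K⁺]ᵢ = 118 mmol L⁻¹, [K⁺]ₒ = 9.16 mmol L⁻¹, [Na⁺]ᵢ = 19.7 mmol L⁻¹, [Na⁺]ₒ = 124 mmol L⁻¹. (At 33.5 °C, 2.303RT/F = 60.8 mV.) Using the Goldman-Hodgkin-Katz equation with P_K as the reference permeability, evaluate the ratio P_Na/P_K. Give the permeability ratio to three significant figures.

0.0437

Let α = P_Na/P_K. GHK: Vm = 60.8·log₁₀[(Kₒ + α·Naₒ)/(Kᵢ + α·Naᵢ)].
10^(Vm/60.8) = 10^(-55.4/60.8) = 0.12269
So 0.12269·(Kᵢ + α·Naᵢ) = Kₒ + α·Naₒ → α = (0.12269·118.0 − 9.16) / (124.0 − 0.12269·19.7)
α = (14.48 − 9.16) / (124.0 − 2.417) = 5.318/121.6 = 0.04374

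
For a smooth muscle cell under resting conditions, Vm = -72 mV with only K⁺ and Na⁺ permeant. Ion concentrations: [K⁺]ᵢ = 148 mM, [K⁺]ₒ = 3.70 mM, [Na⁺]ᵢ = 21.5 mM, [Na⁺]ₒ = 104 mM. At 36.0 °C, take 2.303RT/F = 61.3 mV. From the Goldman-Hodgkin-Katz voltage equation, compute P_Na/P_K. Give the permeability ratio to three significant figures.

0.0605

Let α = P_Na/P_K. GHK: Vm = 61.3·log₁₀[(Kₒ + α·Naₒ)/(Kᵢ + α·Naᵢ)].
10^(Vm/61.3) = 10^(-72.0/61.3) = 0.066903
So 0.066903·(Kᵢ + α·Naᵢ) = Kₒ + α·Naₒ → α = (0.066903·148.0 − 3.7) / (104.0 − 0.066903·21.5)
α = (9.902 − 3.7) / (104.0 − 1.438) = 6.202/102.6 = 0.06047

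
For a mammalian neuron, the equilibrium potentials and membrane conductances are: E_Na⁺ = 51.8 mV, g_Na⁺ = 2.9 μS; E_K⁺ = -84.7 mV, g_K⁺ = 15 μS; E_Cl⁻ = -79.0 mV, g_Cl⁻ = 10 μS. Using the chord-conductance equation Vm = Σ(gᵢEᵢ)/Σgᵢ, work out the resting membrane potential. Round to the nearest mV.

-68 mV

Σ gᵢEᵢ = 2.9·(51.8) + 15·(-84.7) + 10·(-79.0) = -1910.28
Σ gᵢ = 2.9 + 15 + 10 = 27.9
Vm = -1910.28 / 27.9 = -68.47 mV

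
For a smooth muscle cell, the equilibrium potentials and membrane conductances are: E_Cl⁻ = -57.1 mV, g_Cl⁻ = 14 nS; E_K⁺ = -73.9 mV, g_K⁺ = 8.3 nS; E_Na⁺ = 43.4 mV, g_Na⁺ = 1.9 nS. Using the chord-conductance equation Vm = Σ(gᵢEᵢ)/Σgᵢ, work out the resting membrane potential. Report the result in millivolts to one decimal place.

Σ gᵢEᵢ = 14·(-57.1) + 8.3·(-73.9) + 1.9·(43.4) = -1330.31
Σ gᵢ = 14 + 8.3 + 1.9 = 24.2
Vm = -1330.31 / 24.2 = -54.97 mV

-55.0 mV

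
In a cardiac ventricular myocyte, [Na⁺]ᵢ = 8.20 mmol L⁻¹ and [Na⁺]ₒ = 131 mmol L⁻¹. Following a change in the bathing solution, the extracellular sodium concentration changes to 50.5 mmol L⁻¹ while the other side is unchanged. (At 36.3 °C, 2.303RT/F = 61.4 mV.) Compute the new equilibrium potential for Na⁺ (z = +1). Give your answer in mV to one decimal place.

After the shift: [Na⁺]_out = 50.5, [Na⁺]_in = 8.20 mmol L⁻¹.
E_new = (61.4/1)·log₁₀(50.5/8.20) = 61.40 · (0.7895) = 48.47 mV

48.5 mV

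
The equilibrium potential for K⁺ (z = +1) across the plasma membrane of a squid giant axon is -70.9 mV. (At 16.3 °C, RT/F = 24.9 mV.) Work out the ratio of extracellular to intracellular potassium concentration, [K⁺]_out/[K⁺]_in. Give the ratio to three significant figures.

0.0580

ln([out]/[in]) = E·z/(24.9) = -70.9 × 1 / 24.9 = -2.8474
[out]/[in] = e^(-2.8474) = 0.058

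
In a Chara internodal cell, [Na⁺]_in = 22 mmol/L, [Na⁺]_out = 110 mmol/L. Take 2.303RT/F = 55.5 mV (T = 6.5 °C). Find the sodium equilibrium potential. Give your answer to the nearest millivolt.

39 mV

E = (55.5/z) · log₁₀([Na⁺]_out/[Na⁺]_in) with z = +1.
= (55.5/1) · log₁₀(110/22) = 55.50 · log₁₀(5)
= 55.50 · (0.6990) = 38.79 mV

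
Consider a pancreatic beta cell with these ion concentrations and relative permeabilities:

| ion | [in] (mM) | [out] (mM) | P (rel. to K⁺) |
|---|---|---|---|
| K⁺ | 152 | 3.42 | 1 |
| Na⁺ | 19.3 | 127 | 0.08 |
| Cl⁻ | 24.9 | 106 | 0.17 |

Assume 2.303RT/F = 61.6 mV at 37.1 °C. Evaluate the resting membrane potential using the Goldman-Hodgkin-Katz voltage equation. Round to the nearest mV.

Vm = 61.6 · log₁₀[(Σ P·[cation]ₒ + Σ P·[anion]ᵢ) / (Σ P·[cation]ᵢ + Σ P·[anion]ₒ)]
Numerator = 1×3.42 + 0.08×127 + 0.17×24.9 = 17.81
Denominator = 1×152 + 0.08×19.3 + 0.17×106 = 171.6
Vm = 61.6 · log₁₀(0.10383) = 61.6 × (-0.9837) = -60.60 mV

-61 mV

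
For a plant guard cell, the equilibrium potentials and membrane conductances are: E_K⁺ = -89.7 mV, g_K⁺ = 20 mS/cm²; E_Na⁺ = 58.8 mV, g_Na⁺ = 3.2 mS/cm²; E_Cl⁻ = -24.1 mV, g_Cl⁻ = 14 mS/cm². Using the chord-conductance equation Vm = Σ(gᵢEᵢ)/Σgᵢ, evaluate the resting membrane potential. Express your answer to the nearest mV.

Σ gᵢEᵢ = 20·(-89.7) + 3.2·(58.8) + 14·(-24.1) = -1943.24
Σ gᵢ = 20 + 3.2 + 14 = 37.2
Vm = -1943.24 / 37.2 = -52.24 mV

-52 mV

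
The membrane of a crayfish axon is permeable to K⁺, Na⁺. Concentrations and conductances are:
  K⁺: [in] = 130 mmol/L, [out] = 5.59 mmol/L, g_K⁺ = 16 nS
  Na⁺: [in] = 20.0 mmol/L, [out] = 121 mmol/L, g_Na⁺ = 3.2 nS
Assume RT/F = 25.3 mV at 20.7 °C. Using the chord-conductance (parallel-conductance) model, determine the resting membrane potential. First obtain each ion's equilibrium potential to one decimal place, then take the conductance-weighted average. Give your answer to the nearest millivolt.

E_K⁺ = (25.3/1)·ln(5.59/130) = -79.6 mV
E_Na⁺ = (25.3/1)·ln(121/20.0) = 45.5 mV
Vm = (Σ gᵢEᵢ)/(Σ gᵢ) = (16·-79.6 + 3.2·45.5) / (16 + 3.2)
= -1128.00 / 19.2 = -58.75 mV

-59 mV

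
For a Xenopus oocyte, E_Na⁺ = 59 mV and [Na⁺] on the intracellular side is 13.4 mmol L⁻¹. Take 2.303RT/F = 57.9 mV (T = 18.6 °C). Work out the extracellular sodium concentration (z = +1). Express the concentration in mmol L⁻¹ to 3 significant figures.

Nernst: E = (57.9/1) · log₁₀([out]/[in]), so log₁₀([out]/[in]) = 59.0 × 1 / 57.9 = 1.0190.
[out]/[in] = 10^(1.0190) = 10.45.
[out] = 10.45 × 13.4 = 140 mmol L⁻¹.

140 mmol L⁻¹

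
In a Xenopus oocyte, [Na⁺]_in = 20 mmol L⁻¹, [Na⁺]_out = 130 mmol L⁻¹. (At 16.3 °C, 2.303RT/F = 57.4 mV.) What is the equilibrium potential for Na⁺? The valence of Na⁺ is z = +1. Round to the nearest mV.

E = (57.4/z) · log₁₀([Na⁺]_out/[Na⁺]_in) with z = +1.
= (57.4/1) · log₁₀(130/20) = 57.40 · log₁₀(6.5)
= 57.40 · (0.8129) = 46.66 mV

47 mV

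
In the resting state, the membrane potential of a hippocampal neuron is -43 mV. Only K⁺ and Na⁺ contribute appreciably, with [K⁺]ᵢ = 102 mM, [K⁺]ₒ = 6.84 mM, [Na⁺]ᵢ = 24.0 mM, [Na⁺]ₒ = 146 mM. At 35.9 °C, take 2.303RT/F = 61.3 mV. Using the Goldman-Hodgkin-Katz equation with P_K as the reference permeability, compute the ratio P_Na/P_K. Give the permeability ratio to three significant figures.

Let α = P_Na/P_K. GHK: Vm = 61.3·log₁₀[(Kₒ + α·Naₒ)/(Kᵢ + α·Naᵢ)].
10^(Vm/61.3) = 10^(-43.0/61.3) = 0.19885
So 0.19885·(Kᵢ + α·Naᵢ) = Kₒ + α·Naₒ → α = (0.19885·102.0 − 6.84) / (146.0 − 0.19885·24.0)
α = (20.28 − 6.84) / (146.0 − 4.772) = 13.44/141.2 = 0.09519

0.0952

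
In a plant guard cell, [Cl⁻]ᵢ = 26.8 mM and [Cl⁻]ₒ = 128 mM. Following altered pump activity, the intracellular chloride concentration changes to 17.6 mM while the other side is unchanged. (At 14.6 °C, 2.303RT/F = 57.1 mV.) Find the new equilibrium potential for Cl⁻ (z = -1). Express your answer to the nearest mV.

After the shift: [Cl⁻]_out = 128, [Cl⁻]_in = 17.6 mM.
E_new = (57.1/-1)·log₁₀(128/17.6) = -57.10 · (0.8617) = -49.20 mV

-49 mV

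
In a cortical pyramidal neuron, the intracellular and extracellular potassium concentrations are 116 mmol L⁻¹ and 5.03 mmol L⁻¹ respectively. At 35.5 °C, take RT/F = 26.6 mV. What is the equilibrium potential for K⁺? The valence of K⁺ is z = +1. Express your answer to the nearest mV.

E = (26.6/z) · ln([K⁺]_out/[K⁺]_in) with z = +1.
= (26.6/1) · ln(5.03/116) = 26.60 · ln(0.04336)
= 26.60 · (-3.1382) = -83.48 mV

-83 mV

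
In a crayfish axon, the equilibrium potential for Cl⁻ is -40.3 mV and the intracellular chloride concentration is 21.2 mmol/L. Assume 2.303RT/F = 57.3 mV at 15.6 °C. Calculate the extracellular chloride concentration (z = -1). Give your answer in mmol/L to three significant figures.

Nernst: E = (57.3/-1) · log₁₀([out]/[in]), so log₁₀([out]/[in]) = -40.3 × -1 / 57.3 = 0.7033.
[out]/[in] = 10^(0.7033) = 5.05.
[out] = 5.05 × 21.2 = 107.1 mmol/L.

107 mmol/L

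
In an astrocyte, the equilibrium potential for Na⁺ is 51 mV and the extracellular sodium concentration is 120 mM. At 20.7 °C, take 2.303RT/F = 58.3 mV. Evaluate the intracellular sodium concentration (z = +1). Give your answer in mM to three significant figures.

Nernst: E = (58.3/1) · log₁₀([out]/[in]), so log₁₀([out]/[in]) = 51.0 × 1 / 58.3 = 0.8748.
[out]/[in] = 10^(0.8748) = 7.495.
[in] = 120 / 7.495 = 16.01 mM.

16.0 mM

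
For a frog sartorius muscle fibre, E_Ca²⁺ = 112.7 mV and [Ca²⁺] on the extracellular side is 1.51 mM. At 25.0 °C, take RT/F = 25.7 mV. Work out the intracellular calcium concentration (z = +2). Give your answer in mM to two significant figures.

0.00023 mM

Nernst: E = (25.7/2) · ln([out]/[in]), so ln([out]/[in]) = 112.7 × 2 / 25.7 = 8.7704.
[out]/[in] = e^(8.7704) = 6441.
[in] = 1.51 / 6441 = 0.0002344 mM.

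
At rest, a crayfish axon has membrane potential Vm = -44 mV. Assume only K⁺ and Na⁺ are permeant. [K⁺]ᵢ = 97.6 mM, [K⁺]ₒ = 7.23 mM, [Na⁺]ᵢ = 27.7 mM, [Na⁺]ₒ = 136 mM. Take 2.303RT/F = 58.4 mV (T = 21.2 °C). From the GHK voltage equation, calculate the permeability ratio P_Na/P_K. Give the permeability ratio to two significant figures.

0.076

Let α = P_Na/P_K. GHK: Vm = 58.4·log₁₀[(Kₒ + α·Naₒ)/(Kᵢ + α·Naᵢ)].
10^(Vm/58.4) = 10^(-44.0/58.4) = 0.17643
So 0.17643·(Kᵢ + α·Naᵢ) = Kₒ + α·Naₒ → α = (0.17643·97.6 − 7.23) / (136.0 − 0.17643·27.7)
α = (17.22 − 7.23) / (136.0 − 4.887) = 9.99/131.1 = 0.07619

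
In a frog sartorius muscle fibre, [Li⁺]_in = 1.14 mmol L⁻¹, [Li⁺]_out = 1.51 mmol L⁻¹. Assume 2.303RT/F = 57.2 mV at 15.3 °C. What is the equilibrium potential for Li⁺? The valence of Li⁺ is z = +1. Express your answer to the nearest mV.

E = (57.2/z) · log₁₀([Li⁺]_out/[Li⁺]_in) with z = +1.
= (57.2/1) · log₁₀(1.51/1.14) = 57.20 · log₁₀(1.325)
= 57.20 · (0.1221) = 6.98 mV

7 mV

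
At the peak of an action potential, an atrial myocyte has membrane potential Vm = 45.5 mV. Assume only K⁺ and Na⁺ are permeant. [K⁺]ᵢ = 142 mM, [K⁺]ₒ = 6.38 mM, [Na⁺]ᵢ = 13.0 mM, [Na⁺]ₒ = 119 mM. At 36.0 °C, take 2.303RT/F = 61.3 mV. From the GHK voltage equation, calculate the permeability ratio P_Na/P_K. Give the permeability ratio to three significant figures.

Let α = P_Na/P_K. GHK: Vm = 61.3·log₁₀[(Kₒ + α·Naₒ)/(Kᵢ + α·Naᵢ)].
10^(Vm/61.3) = 10^(45.5/61.3) = 5.524
So 5.524·(Kᵢ + α·Naᵢ) = Kₒ + α·Naₒ → α = (5.524·142.0 − 6.38) / (119.0 − 5.524·13.0)
α = (784.4 − 6.38) / (119.0 − 71.81) = 778/47.19 = 16.49

16.5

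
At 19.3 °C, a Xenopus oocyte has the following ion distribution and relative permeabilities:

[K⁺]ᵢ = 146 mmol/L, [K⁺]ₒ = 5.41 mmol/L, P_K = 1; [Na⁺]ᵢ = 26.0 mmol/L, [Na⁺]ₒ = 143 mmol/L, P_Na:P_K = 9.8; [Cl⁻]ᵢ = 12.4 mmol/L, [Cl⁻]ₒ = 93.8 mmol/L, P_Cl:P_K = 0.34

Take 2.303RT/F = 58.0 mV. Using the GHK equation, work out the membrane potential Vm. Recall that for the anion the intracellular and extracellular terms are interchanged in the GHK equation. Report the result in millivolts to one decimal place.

29.8 mV

Vm = 58.0 · log₁₀[(Σ P·[cation]ₒ + Σ P·[anion]ᵢ) / (Σ P·[cation]ᵢ + Σ P·[anion]ₒ)]
Numerator = 1×5.41 + 9.8×143 + 0.34×12.4 = 1411
Denominator = 1×146 + 9.8×26.0 + 0.34×93.8 = 432.7
Vm = 58.0 · log₁₀(3.261) = 58.0 × (0.5134) = 29.77 mV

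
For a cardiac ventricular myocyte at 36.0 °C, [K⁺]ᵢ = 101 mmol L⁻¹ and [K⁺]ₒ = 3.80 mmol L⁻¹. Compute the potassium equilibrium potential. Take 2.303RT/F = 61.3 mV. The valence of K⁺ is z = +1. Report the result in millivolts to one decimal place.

E = (61.3/z) · log₁₀([K⁺]_out/[K⁺]_in) with z = +1.
= (61.3/1) · log₁₀(3.80/101) = 61.30 · log₁₀(0.03762)
= 61.30 · (-1.4245) = -87.32 mV

-87.3 mV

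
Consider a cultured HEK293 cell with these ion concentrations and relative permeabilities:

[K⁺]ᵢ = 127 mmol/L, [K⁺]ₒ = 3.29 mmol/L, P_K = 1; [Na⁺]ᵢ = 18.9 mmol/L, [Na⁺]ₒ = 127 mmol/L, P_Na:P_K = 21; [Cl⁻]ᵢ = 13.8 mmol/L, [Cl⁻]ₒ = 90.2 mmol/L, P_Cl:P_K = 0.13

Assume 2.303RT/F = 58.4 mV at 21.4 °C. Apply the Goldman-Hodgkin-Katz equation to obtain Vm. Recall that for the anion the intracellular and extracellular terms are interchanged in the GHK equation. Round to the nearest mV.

Vm = 58.4 · log₁₀[(Σ P·[cation]ₒ + Σ P·[anion]ᵢ) / (Σ P·[cation]ᵢ + Σ P·[anion]ₒ)]
Numerator = 1×3.29 + 21×127 + 0.13×13.8 = 2672
Denominator = 1×127 + 21×18.9 + 0.13×90.2 = 535.6
Vm = 58.4 · log₁₀(4.9887) = 58.4 × (0.6980) = 40.76 mV

41 mV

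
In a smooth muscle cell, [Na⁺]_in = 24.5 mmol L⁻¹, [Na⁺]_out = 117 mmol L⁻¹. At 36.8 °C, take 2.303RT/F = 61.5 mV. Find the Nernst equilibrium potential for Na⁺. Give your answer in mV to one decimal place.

E = (61.5/z) · log₁₀([Na⁺]_out/[Na⁺]_in) with z = +1.
= (61.5/1) · log₁₀(117/24.5) = 61.50 · log₁₀(4.776)
= 61.50 · (0.6790) = 41.76 mV

41.8 mV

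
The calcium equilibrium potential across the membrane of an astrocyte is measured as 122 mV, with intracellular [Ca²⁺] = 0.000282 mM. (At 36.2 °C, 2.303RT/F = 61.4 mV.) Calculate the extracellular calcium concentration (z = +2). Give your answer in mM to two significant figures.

2.7 mM

Nernst: E = (61.4/2) · log₁₀([out]/[in]), so log₁₀([out]/[in]) = 122.0 × 2 / 61.4 = 3.9739.
[out]/[in] = 10^(3.9739) = 9418.
[out] = 9418 × 0.000282 = 2.656 mM.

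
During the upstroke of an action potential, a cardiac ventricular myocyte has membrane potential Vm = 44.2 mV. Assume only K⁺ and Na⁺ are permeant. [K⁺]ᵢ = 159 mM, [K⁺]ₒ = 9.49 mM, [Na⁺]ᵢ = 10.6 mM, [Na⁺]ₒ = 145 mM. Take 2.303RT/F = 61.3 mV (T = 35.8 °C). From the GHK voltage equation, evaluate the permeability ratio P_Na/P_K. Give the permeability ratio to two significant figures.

9.3

Let α = P_Na/P_K. GHK: Vm = 61.3·log₁₀[(Kₒ + α·Naₒ)/(Kᵢ + α·Naᵢ)].
10^(Vm/61.3) = 10^(44.2/61.3) = 5.2607
So 5.2607·(Kᵢ + α·Naᵢ) = Kₒ + α·Naₒ → α = (5.2607·159.0 − 9.49) / (145.0 − 5.2607·10.6)
α = (836.5 − 9.49) / (145.0 − 55.76) = 827/89.24 = 9.267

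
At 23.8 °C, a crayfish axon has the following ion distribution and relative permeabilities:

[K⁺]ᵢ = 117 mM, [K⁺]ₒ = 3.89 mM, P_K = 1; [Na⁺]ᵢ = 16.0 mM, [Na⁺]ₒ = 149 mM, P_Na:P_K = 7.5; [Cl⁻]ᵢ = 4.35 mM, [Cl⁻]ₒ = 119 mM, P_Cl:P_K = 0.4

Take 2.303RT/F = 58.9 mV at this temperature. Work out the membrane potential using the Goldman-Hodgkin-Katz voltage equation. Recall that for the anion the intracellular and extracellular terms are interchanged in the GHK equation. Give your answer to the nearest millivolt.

Vm = 58.9 · log₁₀[(Σ P·[cation]ₒ + Σ P·[anion]ᵢ) / (Σ P·[cation]ᵢ + Σ P·[anion]ₒ)]
Numerator = 1×3.89 + 7.5×149 + 0.4×4.35 = 1123
Denominator = 1×117 + 7.5×16.0 + 0.4×119 = 284.6
Vm = 58.9 · log₁₀(3.9463) = 58.9 × (0.5962) = 35.12 mV

35 mV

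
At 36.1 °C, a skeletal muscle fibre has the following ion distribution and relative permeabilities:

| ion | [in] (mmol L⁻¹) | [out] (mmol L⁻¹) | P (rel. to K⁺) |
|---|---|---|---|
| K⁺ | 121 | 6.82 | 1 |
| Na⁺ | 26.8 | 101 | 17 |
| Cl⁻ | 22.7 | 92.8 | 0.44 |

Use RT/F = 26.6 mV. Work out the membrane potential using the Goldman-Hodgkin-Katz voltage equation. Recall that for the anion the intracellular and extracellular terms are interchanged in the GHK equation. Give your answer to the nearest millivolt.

Vm = 26.6 · ln[(Σ P·[cation]ₒ + Σ P·[anion]ᵢ) / (Σ P·[cation]ᵢ + Σ P·[anion]ₒ)]
Numerator = 1×6.82 + 17×101 + 0.44×22.7 = 1734
Denominator = 1×121 + 17×26.8 + 0.44×92.8 = 617.4
Vm = 26.6 · ln(2.8081) = 26.6 × (1.0325) = 27.46 mV

27 mV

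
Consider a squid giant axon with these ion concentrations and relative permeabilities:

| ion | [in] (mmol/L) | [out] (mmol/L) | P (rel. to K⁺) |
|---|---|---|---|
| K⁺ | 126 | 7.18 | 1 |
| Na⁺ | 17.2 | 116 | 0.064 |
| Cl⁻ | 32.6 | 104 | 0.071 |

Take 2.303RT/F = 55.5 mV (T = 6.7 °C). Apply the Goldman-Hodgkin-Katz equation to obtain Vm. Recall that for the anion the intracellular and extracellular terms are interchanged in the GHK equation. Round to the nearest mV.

-50 mV

Vm = 55.5 · log₁₀[(Σ P·[cation]ₒ + Σ P·[anion]ᵢ) / (Σ P·[cation]ᵢ + Σ P·[anion]ₒ)]
Numerator = 1×7.18 + 0.064×116 + 0.071×32.6 = 16.92
Denominator = 1×126 + 0.064×17.2 + 0.071×104 = 134.5
Vm = 55.5 · log₁₀(0.1258) = 55.5 × (-0.9003) = -49.97 mV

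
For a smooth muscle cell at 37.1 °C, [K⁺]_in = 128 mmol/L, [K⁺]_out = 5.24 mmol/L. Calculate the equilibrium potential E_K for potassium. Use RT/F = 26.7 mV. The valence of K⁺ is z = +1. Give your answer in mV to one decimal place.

-85.3 mV

E = (26.7/z) · ln([K⁺]_out/[K⁺]_in) with z = +1.
= (26.7/1) · ln(5.24/128) = 26.70 · ln(0.04094)
= 26.70 · (-3.1957) = -85.33 mV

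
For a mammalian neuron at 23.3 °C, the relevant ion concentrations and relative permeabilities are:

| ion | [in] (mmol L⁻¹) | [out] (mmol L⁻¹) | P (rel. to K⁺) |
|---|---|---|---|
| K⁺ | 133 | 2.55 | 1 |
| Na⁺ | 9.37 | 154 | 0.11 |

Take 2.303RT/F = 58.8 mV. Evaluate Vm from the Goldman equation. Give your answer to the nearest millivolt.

Vm = 58.8 · log₁₀[(Σ P·[cation]ₒ + Σ P·[anion]ᵢ) / (Σ P·[cation]ᵢ + Σ P·[anion]ₒ)]
Numerator = 1×2.55 + 0.11×154 = 19.49
Denominator = 1×133 + 0.11×9.37 = 134
Vm = 58.8 · log₁₀(0.14541) = 58.8 × (-0.8374) = -49.24 mV

-49 mV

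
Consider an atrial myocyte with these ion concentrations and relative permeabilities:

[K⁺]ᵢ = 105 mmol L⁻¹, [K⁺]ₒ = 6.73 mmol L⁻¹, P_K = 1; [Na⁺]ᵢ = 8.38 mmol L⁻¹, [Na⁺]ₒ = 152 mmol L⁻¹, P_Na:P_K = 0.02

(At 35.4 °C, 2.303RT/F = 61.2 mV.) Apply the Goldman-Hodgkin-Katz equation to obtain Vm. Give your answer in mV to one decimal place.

-63.2 mV

Vm = 61.2 · log₁₀[(Σ P·[cation]ₒ + Σ P·[anion]ᵢ) / (Σ P·[cation]ᵢ + Σ P·[anion]ₒ)]
Numerator = 1×6.73 + 0.02×152 = 9.77
Denominator = 1×105 + 0.02×8.38 = 105.2
Vm = 61.2 · log₁₀(0.092899) = 61.2 × (-1.0320) = -63.16 mV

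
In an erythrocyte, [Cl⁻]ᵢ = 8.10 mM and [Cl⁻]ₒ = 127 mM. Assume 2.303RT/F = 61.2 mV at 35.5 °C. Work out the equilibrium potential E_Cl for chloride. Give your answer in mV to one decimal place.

-73.2 mV

E = (61.2/z) · log₁₀([Cl⁻]_out/[Cl⁻]_in) with z = -1.
For an anion, dividing by z = -1 reverses the sign.
= (61.2/-1) · log₁₀(127/8.10) = -61.20 · log₁₀(15.68)
= -61.20 · (1.1953) = -73.15 mV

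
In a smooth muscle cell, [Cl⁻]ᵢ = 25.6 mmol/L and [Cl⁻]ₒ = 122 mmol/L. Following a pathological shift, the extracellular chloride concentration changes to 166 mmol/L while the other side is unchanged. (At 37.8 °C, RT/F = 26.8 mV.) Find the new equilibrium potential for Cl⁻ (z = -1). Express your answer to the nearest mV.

After the shift: [Cl⁻]_out = 166, [Cl⁻]_in = 25.6 mmol/L.
E_new = (26.8/-1)·ln(166/25.6) = -26.80 · (1.8694) = -50.10 mV

-50 mV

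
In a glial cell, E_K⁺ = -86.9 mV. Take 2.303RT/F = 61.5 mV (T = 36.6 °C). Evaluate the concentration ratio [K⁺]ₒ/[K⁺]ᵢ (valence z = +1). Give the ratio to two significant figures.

0.039

log₁₀([out]/[in]) = E·z/(61.5) = -86.9 × 1 / 61.5 = -1.4130
[out]/[in] = 10^(-1.4130) = 0.03864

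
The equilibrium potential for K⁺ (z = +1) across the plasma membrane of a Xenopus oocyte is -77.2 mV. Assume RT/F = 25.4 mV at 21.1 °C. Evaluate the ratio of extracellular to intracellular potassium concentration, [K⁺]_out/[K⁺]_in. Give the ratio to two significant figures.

ln([out]/[in]) = E·z/(25.4) = -77.2 × 1 / 25.4 = -3.0394
[out]/[in] = e^(-3.0394) = 0.04787

0.048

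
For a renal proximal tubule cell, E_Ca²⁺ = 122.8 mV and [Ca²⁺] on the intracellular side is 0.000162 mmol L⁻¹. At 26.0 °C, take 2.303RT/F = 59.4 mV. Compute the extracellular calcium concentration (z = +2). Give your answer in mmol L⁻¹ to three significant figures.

Nernst: E = (59.4/2) · log₁₀([out]/[in]), so log₁₀([out]/[in]) = 122.8 × 2 / 59.4 = 4.1347.
[out]/[in] = 10^(4.1347) = 1.364e+04.
[out] = 1.364e+04 × 0.000162 = 2.209 mmol L⁻¹.

2.21 mmol L⁻¹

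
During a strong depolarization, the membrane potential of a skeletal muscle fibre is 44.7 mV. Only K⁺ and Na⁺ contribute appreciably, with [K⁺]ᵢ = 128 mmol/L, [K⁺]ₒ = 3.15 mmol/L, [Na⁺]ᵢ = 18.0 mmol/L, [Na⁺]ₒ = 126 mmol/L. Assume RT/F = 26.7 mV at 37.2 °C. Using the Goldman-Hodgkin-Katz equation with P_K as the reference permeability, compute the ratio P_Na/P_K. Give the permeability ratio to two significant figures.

Let α = P_Na/P_K. GHK: Vm = 26.7·ln[(Kₒ + α·Naₒ)/(Kᵢ + α·Naᵢ)].
e^(Vm/26.7) = e^(44.7/26.7) = 5.3343
So 5.3343·(Kᵢ + α·Naᵢ) = Kₒ + α·Naₒ → α = (5.3343·128.0 − 3.15) / (126.0 − 5.3343·18.0)
α = (682.8 − 3.15) / (126.0 − 96.02) = 679.6/29.98 = 22.67

23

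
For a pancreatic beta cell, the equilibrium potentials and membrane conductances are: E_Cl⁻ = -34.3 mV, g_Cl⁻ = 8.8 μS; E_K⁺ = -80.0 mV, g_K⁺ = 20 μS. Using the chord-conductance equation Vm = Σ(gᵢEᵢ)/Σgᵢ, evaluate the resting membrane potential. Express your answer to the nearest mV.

-66 mV

Σ gᵢEᵢ = 8.8·(-34.3) + 20·(-80.0) = -1901.84
Σ gᵢ = 8.8 + 20 = 28.8
Vm = -1901.84 / 28.8 = -66.04 mV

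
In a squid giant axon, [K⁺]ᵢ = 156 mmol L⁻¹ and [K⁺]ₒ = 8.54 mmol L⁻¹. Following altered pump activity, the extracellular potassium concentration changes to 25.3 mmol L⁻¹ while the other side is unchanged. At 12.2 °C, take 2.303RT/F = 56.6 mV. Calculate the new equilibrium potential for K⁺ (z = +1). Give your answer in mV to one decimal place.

After the shift: [K⁺]_out = 25.3, [K⁺]_in = 156 mmol L⁻¹.
E_new = (56.6/1)·log₁₀(25.3/156) = 56.60 · (-0.7900) = -44.71 mV

-44.7 mV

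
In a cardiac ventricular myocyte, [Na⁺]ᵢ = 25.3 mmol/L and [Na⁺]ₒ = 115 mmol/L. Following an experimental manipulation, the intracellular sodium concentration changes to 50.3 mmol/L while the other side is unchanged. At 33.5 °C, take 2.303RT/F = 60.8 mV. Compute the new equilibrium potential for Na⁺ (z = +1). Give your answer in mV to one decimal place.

After the shift: [Na⁺]_out = 115, [Na⁺]_in = 50.3 mmol/L.
E_new = (60.8/1)·log₁₀(115/50.3) = 60.80 · (0.3591) = 21.84 mV

21.8 mV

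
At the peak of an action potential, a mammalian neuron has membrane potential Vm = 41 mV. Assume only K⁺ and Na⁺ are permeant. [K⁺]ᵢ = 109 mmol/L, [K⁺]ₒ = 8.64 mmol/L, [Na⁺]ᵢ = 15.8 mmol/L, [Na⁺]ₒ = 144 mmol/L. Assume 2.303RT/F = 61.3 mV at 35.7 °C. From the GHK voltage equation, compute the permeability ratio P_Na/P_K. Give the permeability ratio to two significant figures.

Let α = P_Na/P_K. GHK: Vm = 61.3·log₁₀[(Kₒ + α·Naₒ)/(Kᵢ + α·Naᵢ)].
10^(Vm/61.3) = 10^(41.0/61.3) = 4.6649
So 4.6649·(Kᵢ + α·Naᵢ) = Kₒ + α·Naₒ → α = (4.6649·109.0 − 8.64) / (144.0 − 4.6649·15.8)
α = (508.5 − 8.64) / (144.0 − 73.71) = 499.8/70.29 = 7.111

7.1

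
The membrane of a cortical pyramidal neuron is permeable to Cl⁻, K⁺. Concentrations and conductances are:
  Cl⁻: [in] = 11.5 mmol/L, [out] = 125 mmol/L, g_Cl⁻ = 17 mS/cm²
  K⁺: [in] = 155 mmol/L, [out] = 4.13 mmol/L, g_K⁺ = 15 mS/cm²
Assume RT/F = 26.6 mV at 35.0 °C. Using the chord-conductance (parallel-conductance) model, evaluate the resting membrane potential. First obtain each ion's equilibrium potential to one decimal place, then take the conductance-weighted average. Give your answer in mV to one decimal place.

E_Cl⁻ = (26.6/-1)·ln(125/11.5) = -63.5 mV
E_K⁺ = (26.6/1)·ln(4.13/155) = -96.4 mV
Vm = (Σ gᵢEᵢ)/(Σ gᵢ) = (17·-63.5 + 15·-96.4) / (17 + 15)
= -2525.50 / 32 = -78.92 mV

-78.9 mV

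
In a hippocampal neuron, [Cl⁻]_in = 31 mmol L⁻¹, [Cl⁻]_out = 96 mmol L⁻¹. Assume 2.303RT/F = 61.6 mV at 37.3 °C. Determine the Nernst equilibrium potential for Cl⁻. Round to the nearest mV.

-30 mV

E = (61.6/z) · log₁₀([Cl⁻]_out/[Cl⁻]_in) with z = -1.
For an anion, dividing by z = -1 reverses the sign.
= (61.6/-1) · log₁₀(96/31) = -61.60 · log₁₀(3.097)
= -61.60 · (0.4909) = -30.24 mV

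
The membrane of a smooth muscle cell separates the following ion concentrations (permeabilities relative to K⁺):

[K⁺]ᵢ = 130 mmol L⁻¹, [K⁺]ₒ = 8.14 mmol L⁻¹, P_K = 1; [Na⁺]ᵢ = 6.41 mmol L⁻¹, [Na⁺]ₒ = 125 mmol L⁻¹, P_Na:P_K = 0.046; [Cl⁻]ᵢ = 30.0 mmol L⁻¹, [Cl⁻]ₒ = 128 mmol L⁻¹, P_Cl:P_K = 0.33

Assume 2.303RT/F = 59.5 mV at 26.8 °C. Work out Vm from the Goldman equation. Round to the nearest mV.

-51 mV

Vm = 59.5 · log₁₀[(Σ P·[cation]ₒ + Σ P·[anion]ᵢ) / (Σ P·[cation]ᵢ + Σ P·[anion]ₒ)]
Numerator = 1×8.14 + 0.046×125 + 0.33×30.0 = 23.79
Denominator = 1×130 + 0.046×6.41 + 0.33×128 = 172.5
Vm = 59.5 · log₁₀(0.13789) = 59.5 × (-0.8605) = -51.20 mV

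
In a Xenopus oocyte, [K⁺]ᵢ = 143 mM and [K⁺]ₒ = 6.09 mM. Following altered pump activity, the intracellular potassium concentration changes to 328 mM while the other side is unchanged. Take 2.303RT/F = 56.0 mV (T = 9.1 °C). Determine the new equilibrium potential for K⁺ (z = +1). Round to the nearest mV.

After the shift: [K⁺]_out = 6.09, [K⁺]_in = 328 mM.
E_new = (56.0/1)·log₁₀(6.09/328) = 56.00 · (-1.7313) = -96.95 mV

-97 mV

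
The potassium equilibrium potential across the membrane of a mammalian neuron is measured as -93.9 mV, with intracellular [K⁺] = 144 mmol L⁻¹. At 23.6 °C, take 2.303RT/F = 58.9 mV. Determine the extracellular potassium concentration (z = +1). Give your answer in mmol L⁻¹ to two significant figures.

Nernst: E = (58.9/1) · log₁₀([out]/[in]), so log₁₀([out]/[in]) = -93.9 × 1 / 58.9 = -1.5942.
[out]/[in] = 10^(-1.5942) = 0.02545.
[out] = 0.02545 × 144 = 3.666 mmol L⁻¹.

3.7 mmol L⁻¹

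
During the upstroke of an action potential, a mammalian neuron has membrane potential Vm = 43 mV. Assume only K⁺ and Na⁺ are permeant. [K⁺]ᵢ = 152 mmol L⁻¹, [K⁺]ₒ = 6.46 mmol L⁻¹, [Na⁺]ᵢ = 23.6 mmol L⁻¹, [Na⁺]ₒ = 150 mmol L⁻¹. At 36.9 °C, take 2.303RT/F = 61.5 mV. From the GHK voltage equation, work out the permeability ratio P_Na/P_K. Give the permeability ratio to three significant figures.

23.6

Let α = P_Na/P_K. GHK: Vm = 61.5·log₁₀[(Kₒ + α·Naₒ)/(Kᵢ + α·Naᵢ)].
10^(Vm/61.5) = 10^(43.0/61.5) = 5.0025
So 5.0025·(Kᵢ + α·Naᵢ) = Kₒ + α·Naₒ → α = (5.0025·152.0 − 6.46) / (150.0 − 5.0025·23.6)
α = (760.4 − 6.46) / (150.0 − 118.1) = 753.9/31.94 = 23.6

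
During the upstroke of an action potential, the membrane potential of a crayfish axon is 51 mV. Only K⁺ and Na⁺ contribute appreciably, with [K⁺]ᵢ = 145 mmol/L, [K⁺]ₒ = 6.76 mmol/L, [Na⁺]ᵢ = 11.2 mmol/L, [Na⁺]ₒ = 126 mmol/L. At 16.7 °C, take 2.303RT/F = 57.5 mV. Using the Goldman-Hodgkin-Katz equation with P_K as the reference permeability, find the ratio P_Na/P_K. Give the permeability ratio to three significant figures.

Let α = P_Na/P_K. GHK: Vm = 57.5·log₁₀[(Kₒ + α·Naₒ)/(Kᵢ + α·Naᵢ)].
10^(Vm/57.5) = 10^(51.0/57.5) = 7.7083
So 7.7083·(Kᵢ + α·Naᵢ) = Kₒ + α·Naₒ → α = (7.7083·145.0 − 6.76) / (126.0 − 7.7083·11.2)
α = (1118 − 6.76) / (126.0 − 86.33) = 1111/39.67 = 28.01

28.0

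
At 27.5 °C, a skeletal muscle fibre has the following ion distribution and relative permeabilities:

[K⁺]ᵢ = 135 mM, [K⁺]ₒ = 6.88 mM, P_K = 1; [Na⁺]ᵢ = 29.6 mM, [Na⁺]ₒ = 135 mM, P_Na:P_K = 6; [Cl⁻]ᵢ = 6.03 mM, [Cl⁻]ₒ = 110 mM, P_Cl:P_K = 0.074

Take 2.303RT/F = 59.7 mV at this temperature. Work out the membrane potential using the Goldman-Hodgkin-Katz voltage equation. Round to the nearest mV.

24 mV

Vm = 59.7 · log₁₀[(Σ P·[cation]ₒ + Σ P·[anion]ᵢ) / (Σ P·[cation]ᵢ + Σ P·[anion]ₒ)]
Numerator = 1×6.88 + 6×135 + 0.074×6.03 = 817.3
Denominator = 1×135 + 6×29.6 + 0.074×110 = 320.7
Vm = 59.7 · log₁₀(2.5483) = 59.7 × (0.4062) = 24.25 mV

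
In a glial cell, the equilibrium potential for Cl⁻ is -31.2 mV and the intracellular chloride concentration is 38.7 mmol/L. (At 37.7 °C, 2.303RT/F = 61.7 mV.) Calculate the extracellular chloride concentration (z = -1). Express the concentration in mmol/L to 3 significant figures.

Nernst: E = (61.7/-1) · log₁₀([out]/[in]), so log₁₀([out]/[in]) = -31.2 × -1 / 61.7 = 0.5057.
[out]/[in] = 10^(0.5057) = 3.204.
[out] = 3.204 × 38.7 = 124 mmol/L.

124 mmol/L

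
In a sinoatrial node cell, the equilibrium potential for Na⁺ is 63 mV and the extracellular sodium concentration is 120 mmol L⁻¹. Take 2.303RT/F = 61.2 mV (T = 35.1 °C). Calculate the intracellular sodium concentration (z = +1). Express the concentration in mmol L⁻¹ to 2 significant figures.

11 mmol L⁻¹

Nernst: E = (61.2/1) · log₁₀([out]/[in]), so log₁₀([out]/[in]) = 63.0 × 1 / 61.2 = 1.0294.
[out]/[in] = 10^(1.0294) = 10.7.
[in] = 120 / 10.7 = 11.21 mmol L⁻¹.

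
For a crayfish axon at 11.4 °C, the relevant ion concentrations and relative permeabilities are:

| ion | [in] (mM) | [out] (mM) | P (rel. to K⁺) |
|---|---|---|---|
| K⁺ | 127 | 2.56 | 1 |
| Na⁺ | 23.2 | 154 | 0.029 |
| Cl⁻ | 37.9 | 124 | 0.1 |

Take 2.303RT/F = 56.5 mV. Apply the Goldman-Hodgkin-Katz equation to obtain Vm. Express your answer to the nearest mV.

Vm = 56.5 · log₁₀[(Σ P·[cation]ₒ + Σ P·[anion]ᵢ) / (Σ P·[cation]ᵢ + Σ P·[anion]ₒ)]
Numerator = 1×2.56 + 0.029×154 + 0.1×37.9 = 10.82
Denominator = 1×127 + 0.029×23.2 + 0.1×124 = 140.1
Vm = 56.5 · log₁₀(0.077217) = 56.5 × (-1.1123) = -62.84 mV

-63 mV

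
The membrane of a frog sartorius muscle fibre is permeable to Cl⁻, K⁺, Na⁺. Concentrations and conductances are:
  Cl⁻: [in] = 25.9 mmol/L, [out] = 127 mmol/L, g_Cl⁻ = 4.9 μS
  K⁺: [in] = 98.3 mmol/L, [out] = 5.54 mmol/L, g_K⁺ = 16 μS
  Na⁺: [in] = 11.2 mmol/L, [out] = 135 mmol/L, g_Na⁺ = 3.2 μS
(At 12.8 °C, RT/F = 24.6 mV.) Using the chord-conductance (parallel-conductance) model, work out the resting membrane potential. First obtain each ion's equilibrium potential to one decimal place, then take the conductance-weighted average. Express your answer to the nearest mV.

E_Cl⁻ = (24.6/-1)·ln(127/25.9) = -39.1 mV
E_K⁺ = (24.6/1)·ln(5.54/98.3) = -70.8 mV
E_Na⁺ = (24.6/1)·ln(135/11.2) = 61.2 mV
Vm = (Σ gᵢEᵢ)/(Σ gᵢ) = (4.9·-39.1 + 16·-70.8 + 3.2·61.2) / (4.9 + 16 + 3.2)
= -1128.55 / 24.1 = -46.83 mV

-47 mV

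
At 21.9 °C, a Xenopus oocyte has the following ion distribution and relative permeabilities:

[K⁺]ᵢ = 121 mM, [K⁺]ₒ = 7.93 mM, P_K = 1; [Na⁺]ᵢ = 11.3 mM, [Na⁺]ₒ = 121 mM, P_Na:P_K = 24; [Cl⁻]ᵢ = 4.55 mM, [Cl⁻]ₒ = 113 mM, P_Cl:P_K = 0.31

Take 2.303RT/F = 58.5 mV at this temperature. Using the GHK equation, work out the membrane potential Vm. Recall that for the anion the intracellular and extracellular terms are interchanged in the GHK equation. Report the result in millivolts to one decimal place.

48.8 mV

Vm = 58.5 · log₁₀[(Σ P·[cation]ₒ + Σ P·[anion]ᵢ) / (Σ P·[cation]ᵢ + Σ P·[anion]ₒ)]
Numerator = 1×7.93 + 24×121 + 0.31×4.55 = 2913
Denominator = 1×121 + 24×11.3 + 0.31×113 = 427.2
Vm = 58.5 · log₁₀(6.8191) = 58.5 × (0.8337) = 48.77 mV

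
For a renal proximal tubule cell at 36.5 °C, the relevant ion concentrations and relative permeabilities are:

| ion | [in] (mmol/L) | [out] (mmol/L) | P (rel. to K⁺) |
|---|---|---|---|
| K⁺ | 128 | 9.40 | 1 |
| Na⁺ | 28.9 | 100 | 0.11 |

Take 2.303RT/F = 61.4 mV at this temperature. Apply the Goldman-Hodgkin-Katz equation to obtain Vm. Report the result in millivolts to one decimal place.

Vm = 61.4 · log₁₀[(Σ P·[cation]ₒ + Σ P·[anion]ᵢ) / (Σ P·[cation]ᵢ + Σ P·[anion]ₒ)]
Numerator = 1×9.40 + 0.11×100 = 20.4
Denominator = 1×128 + 0.11×28.9 = 131.2
Vm = 61.4 · log₁₀(0.15551) = 61.4 × (-0.8082) = -49.63 mV

-49.6 mV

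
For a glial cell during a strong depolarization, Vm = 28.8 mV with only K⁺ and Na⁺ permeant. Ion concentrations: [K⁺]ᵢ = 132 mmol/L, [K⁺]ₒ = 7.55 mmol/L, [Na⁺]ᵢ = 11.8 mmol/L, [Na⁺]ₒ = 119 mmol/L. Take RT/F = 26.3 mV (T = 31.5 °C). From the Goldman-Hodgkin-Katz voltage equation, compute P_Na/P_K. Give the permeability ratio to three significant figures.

Let α = P_Na/P_K. GHK: Vm = 26.3·ln[(Kₒ + α·Naₒ)/(Kᵢ + α·Naᵢ)].
e^(Vm/26.3) = e^(28.8/26.3) = 2.9894
So 2.9894·(Kᵢ + α·Naᵢ) = Kₒ + α·Naₒ → α = (2.9894·132.0 − 7.55) / (119.0 − 2.9894·11.8)
α = (394.6 − 7.55) / (119.0 − 35.27) = 387/83.73 = 4.623

4.62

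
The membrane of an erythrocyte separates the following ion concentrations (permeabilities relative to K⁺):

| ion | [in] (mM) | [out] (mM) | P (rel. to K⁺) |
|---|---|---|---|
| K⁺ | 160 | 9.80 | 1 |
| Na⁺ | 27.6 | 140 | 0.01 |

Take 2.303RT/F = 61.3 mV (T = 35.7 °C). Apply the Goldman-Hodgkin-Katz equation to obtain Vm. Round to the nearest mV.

Vm = 61.3 · log₁₀[(Σ P·[cation]ₒ + Σ P·[anion]ᵢ) / (Σ P·[cation]ᵢ + Σ P·[anion]ₒ)]
Numerator = 1×9.80 + 0.01×140 = 11.2
Denominator = 1×160 + 0.01×27.6 = 160.3
Vm = 61.3 · log₁₀(0.069879) = 61.3 × (-1.1557) = -70.84 mV

-71 mV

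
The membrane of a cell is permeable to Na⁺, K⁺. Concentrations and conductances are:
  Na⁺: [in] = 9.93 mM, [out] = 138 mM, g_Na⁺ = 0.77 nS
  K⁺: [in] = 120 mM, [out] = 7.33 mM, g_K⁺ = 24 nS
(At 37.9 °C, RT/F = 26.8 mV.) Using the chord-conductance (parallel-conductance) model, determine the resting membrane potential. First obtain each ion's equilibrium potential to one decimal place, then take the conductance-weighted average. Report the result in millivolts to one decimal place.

-70.4 mV

E_Na⁺ = (26.8/1)·ln(138/9.93) = 70.5 mV
E_K⁺ = (26.8/1)·ln(7.33/120) = -74.9 mV
Vm = (Σ gᵢEᵢ)/(Σ gᵢ) = (0.77·70.5 + 24·-74.9) / (0.77 + 24)
= -1743.32 / 24.77 = -70.38 mV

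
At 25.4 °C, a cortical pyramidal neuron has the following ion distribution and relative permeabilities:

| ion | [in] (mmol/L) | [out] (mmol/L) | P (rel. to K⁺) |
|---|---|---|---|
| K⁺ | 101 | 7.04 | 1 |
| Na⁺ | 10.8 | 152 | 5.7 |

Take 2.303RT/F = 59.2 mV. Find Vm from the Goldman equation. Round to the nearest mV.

43 mV

Vm = 59.2 · log₁₀[(Σ P·[cation]ₒ + Σ P·[anion]ᵢ) / (Σ P·[cation]ᵢ + Σ P·[anion]ₒ)]
Numerator = 1×7.04 + 5.7×152 = 873.4
Denominator = 1×101 + 5.7×10.8 = 162.6
Vm = 59.2 · log₁₀(5.373) = 59.2 × (0.7302) = 43.23 mV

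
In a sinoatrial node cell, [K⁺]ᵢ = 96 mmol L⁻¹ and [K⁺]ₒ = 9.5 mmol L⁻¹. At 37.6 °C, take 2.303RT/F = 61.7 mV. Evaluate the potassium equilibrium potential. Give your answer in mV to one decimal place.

-62.0 mV

E = (61.7/z) · log₁₀([K⁺]_out/[K⁺]_in) with z = +1.
= (61.7/1) · log₁₀(9.5/96) = 61.70 · log₁₀(0.09896)
= 61.70 · (-1.0045) = -61.98 mV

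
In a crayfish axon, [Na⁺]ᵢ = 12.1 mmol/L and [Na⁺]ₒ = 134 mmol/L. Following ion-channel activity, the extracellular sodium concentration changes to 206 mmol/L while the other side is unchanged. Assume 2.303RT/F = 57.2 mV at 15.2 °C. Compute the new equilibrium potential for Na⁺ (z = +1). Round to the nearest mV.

70 mV

After the shift: [Na⁺]_out = 206, [Na⁺]_in = 12.1 mmol/L.
E_new = (57.2/1)·log₁₀(206/12.1) = 57.20 · (1.2311) = 70.42 mV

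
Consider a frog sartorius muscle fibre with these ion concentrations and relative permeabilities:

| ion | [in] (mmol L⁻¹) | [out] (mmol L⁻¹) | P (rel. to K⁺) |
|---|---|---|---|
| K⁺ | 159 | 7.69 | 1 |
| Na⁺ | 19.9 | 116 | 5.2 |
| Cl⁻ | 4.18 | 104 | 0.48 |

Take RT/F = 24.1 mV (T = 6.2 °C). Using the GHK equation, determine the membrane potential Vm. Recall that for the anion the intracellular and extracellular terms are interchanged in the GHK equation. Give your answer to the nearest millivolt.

16 mV

Vm = 24.1 · ln[(Σ P·[cation]ₒ + Σ P·[anion]ᵢ) / (Σ P·[cation]ᵢ + Σ P·[anion]ₒ)]
Numerator = 1×7.69 + 5.2×116 + 0.48×4.18 = 612.9
Denominator = 1×159 + 5.2×19.9 + 0.48×104 = 312.4
Vm = 24.1 · ln(1.9619) = 24.1 × (0.6739) = 16.24 mV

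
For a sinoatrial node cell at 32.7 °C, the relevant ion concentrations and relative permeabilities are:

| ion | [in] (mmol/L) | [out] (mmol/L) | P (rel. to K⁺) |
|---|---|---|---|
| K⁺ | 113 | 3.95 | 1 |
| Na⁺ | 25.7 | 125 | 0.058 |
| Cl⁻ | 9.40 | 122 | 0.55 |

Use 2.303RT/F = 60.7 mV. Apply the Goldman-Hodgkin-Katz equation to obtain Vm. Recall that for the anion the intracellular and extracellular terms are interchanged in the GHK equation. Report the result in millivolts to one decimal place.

-63.4 mV

Vm = 60.7 · log₁₀[(Σ P·[cation]ₒ + Σ P·[anion]ᵢ) / (Σ P·[cation]ᵢ + Σ P·[anion]ₒ)]
Numerator = 1×3.95 + 0.058×125 + 0.55×9.40 = 16.37
Denominator = 1×113 + 0.058×25.7 + 0.55×122 = 181.6
Vm = 60.7 · log₁₀(0.090148) = 60.7 × (-1.0450) = -63.43 mV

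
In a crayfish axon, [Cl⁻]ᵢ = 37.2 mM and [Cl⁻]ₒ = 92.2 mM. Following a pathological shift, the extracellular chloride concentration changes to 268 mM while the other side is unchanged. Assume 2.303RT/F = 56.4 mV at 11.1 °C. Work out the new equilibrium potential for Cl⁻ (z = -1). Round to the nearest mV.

-48 mV

After the shift: [Cl⁻]_out = 268, [Cl⁻]_in = 37.2 mM.
E_new = (56.4/-1)·log₁₀(268/37.2) = -56.40 · (0.8576) = -48.37 mV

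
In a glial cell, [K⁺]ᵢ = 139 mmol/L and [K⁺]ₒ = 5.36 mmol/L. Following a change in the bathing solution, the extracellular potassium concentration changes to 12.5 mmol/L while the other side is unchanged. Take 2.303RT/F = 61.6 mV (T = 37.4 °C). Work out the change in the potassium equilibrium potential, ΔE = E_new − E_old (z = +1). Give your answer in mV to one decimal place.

22.7 mV

E_old = (61.6/1)·log₁₀(5.36/139) = -87.09 mV
E_new = (61.6/1)·log₁₀(12.5/139) = -64.44 mV
ΔE = -64.44 − (-87.09) = 22.65 mV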